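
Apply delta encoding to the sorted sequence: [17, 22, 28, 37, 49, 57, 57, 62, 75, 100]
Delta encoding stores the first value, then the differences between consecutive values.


First value: 17
Deltas:
  22 - 17 = 5
  28 - 22 = 6
  37 - 28 = 9
  49 - 37 = 12
  57 - 49 = 8
  57 - 57 = 0
  62 - 57 = 5
  75 - 62 = 13
  100 - 75 = 25


Delta encoded: [17, 5, 6, 9, 12, 8, 0, 5, 13, 25]


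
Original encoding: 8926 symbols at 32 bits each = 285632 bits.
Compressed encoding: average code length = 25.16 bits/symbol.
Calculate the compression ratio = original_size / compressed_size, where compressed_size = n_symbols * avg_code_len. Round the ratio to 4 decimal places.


original_size = n_symbols * orig_bits = 8926 * 32 = 285632 bits
compressed_size = n_symbols * avg_code_len = 8926 * 25.16 = 224578.16 bits
ratio = original_size / compressed_size = 285632 / 224578.16 = 1.2719

Compression ratio = 1.2719


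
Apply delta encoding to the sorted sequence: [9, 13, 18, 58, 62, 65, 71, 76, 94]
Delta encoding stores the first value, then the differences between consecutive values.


First value: 9
Deltas:
  13 - 9 = 4
  18 - 13 = 5
  58 - 18 = 40
  62 - 58 = 4
  65 - 62 = 3
  71 - 65 = 6
  76 - 71 = 5
  94 - 76 = 18


Delta encoded: [9, 4, 5, 40, 4, 3, 6, 5, 18]


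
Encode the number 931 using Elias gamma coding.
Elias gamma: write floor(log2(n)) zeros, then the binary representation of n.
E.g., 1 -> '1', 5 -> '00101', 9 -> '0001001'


num_bits = floor(log2(931)) + 1 = 10
leading_zeros = num_bits - 1 = 9
binary(931) = 1110100011

Elias gamma(931) = '000000000' + '1110100011' = 0000000001110100011 (19 bits)


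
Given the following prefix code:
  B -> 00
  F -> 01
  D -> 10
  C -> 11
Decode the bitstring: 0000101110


Decoding step by step:
Bits 00 -> B
Bits 00 -> B
Bits 10 -> D
Bits 11 -> C
Bits 10 -> D


Decoded message: BBDCD


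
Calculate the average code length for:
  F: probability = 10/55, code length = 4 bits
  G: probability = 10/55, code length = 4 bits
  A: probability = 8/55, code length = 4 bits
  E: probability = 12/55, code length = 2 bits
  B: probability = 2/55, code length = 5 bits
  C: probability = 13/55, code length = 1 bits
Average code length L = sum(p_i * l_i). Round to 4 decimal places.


Weighted contributions p_i * l_i:
  F: (10/55) * 4 = 40/55
  G: (10/55) * 4 = 40/55
  A: (8/55) * 4 = 32/55
  E: (12/55) * 2 = 24/55
  B: (2/55) * 5 = 10/55
  C: (13/55) * 1 = 13/55
Sum = (40 + 40 + 32 + 24 + 10 + 13)/55 = 159/55

L = 159/55 = 2.8909 bits/symbol


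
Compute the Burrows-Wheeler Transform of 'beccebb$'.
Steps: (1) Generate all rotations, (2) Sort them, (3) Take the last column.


Rotations (sorted):
  0: $beccebb -> last char: b
  1: b$becceb -> last char: b
  2: bb$becce -> last char: e
  3: beccebb$ -> last char: $
  4: ccebb$be -> last char: e
  5: cebb$bec -> last char: c
  6: ebb$becc -> last char: c
  7: eccebb$b -> last char: b


BWT = bbe$eccb


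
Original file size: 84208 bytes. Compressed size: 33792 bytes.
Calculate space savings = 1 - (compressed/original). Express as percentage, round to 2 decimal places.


ratio = compressed/original = 33792/84208 = 0.401292
savings = 1 - ratio = 1 - 0.401292 = 0.598708
as a percentage: 0.598708 * 100 = 59.87%

Space savings = 1 - 33792/84208 = 59.87%


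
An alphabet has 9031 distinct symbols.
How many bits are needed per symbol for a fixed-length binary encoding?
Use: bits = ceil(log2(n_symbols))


log2(9031) = 13.1407
Bracket: 2^13 = 8192 < 9031 <= 2^14 = 16384
So ceil(log2(9031)) = 14

bits = ceil(log2(9031)) = ceil(13.1407) = 14 bits


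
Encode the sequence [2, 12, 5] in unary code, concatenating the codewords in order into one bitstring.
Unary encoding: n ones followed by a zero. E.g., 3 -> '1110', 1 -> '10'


Encode each number as n ones followed by a terminating 0:
  2 -> 110 (3 bits)
  12 -> 1111111111110 (13 bits)
  5 -> 111110 (6 bits)
Total length = 3 + 13 + 6 = 22 bits.

Unary([2, 12, 5]) = 1101111111111110111110 (22 bits)


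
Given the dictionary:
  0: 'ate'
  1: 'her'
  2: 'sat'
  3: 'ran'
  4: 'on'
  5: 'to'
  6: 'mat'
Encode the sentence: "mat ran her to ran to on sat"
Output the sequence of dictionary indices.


Look up each word in the dictionary:
  'mat' -> 6
  'ran' -> 3
  'her' -> 1
  'to' -> 5
  'ran' -> 3
  'to' -> 5
  'on' -> 4
  'sat' -> 2

Encoded: [6, 3, 1, 5, 3, 5, 4, 2]


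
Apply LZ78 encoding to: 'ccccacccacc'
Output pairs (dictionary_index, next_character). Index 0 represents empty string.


LZ78 encoding steps:
Dictionary: {0: ''}
Step 1: w='' (idx 0), next='c' -> output (0, 'c'), add 'c' as idx 1
Step 2: w='c' (idx 1), next='c' -> output (1, 'c'), add 'cc' as idx 2
Step 3: w='c' (idx 1), next='a' -> output (1, 'a'), add 'ca' as idx 3
Step 4: w='cc' (idx 2), next='c' -> output (2, 'c'), add 'ccc' as idx 4
Step 5: w='' (idx 0), next='a' -> output (0, 'a'), add 'a' as idx 5
Step 6: w='cc' (idx 2), end of input -> output (2, '')


Encoded: [(0, 'c'), (1, 'c'), (1, 'a'), (2, 'c'), (0, 'a'), (2, '')]


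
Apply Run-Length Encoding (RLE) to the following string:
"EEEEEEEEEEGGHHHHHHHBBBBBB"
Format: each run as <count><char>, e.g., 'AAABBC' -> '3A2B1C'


Scanning runs left to right:
  i=0: run of 'E' x 10 -> '10E'
  i=10: run of 'G' x 2 -> '2G'
  i=12: run of 'H' x 7 -> '7H'
  i=19: run of 'B' x 6 -> '6B'

RLE = 10E2G7H6B


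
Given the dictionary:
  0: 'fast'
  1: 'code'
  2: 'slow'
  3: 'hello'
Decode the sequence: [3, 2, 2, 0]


Look up each index in the dictionary:
  3 -> 'hello'
  2 -> 'slow'
  2 -> 'slow'
  0 -> 'fast'

Decoded: "hello slow slow fast"


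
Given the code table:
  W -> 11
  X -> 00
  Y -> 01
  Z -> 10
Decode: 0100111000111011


Decoding:
01 -> Y
00 -> X
11 -> W
10 -> Z
00 -> X
11 -> W
10 -> Z
11 -> W


Result: YXWZXWZW


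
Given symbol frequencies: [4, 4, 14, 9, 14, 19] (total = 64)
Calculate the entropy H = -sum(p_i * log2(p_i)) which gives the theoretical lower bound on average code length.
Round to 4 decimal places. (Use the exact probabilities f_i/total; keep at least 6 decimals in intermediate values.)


Per-symbol terms -p_i * log2(p_i) with p_i = f_i/64:
  p = 4/64 = 0.062500: log2(p) = -4.000000, -p*log2(p) = 0.250000
  p = 4/64 = 0.062500: log2(p) = -4.000000, -p*log2(p) = 0.250000
  p = 14/64 = 0.218750: log2(p) = -2.192645, -p*log2(p) = 0.479641
  p = 9/64 = 0.140625: log2(p) = -2.830075, -p*log2(p) = 0.397979
  p = 14/64 = 0.218750: log2(p) = -2.192645, -p*log2(p) = 0.479641
  p = 19/64 = 0.296875: log2(p) = -1.752072, -p*log2(p) = 0.520147
H = 0.250000 + 0.250000 + 0.479641 + 0.397979 + 0.479641 + 0.520147 = 2.377408

H = 2.3774 bits/symbol


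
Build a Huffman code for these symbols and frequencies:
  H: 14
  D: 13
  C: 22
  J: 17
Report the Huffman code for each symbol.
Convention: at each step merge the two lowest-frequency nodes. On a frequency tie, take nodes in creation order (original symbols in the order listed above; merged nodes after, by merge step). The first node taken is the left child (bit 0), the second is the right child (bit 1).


Huffman tree construction:
Step 1: Merge D(13) + H(14) = 27
Step 2: Merge J(17) + C(22) = 39
Step 3: Merge (D+H)(27) + (J+C)(39) = 66
Read each symbol's code off the tree from the root (left child = 0, right child = 1).

Codes:
  H: 01 (length 2)
  D: 00 (length 2)
  C: 11 (length 2)
  J: 10 (length 2)
Average code length: 132/66 = 2.0000 bits/symbol


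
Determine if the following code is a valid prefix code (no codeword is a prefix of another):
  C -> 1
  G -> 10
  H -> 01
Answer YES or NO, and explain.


Checking each pair (does one codeword prefix another?):
  C='1' vs G='10': prefix -- VIOLATION

NO -- this is NOT a valid prefix code. C (1) is a prefix of G (10).


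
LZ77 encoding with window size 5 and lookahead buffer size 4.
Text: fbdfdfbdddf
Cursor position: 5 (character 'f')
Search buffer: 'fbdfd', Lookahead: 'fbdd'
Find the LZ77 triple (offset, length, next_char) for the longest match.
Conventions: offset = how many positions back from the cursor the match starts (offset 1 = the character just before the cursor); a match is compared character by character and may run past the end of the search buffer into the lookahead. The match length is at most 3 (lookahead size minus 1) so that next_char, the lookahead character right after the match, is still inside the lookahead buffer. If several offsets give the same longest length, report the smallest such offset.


Try each offset into the search buffer:
  offset=1 (pos 4, char 'd'): match length 0
  offset=2 (pos 3, char 'f'): match length 1
  offset=3 (pos 2, char 'd'): match length 0
  offset=4 (pos 1, char 'b'): match length 0
  offset=5 (pos 0, char 'f'): match length 3
Longest match has length 3 at offset 5.
next_char = character at position 5 + 3 = 8 -> 'd'

Best match: offset=5, length=3 (matching 'fbd' starting at position 0)
LZ77 triple: (5, 3, 'd')


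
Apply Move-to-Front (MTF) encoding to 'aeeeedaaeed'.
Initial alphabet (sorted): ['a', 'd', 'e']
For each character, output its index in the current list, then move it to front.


MTF encoding:
'a': index 0 in ['a', 'd', 'e'] -> ['a', 'd', 'e']
'e': index 2 in ['a', 'd', 'e'] -> ['e', 'a', 'd']
'e': index 0 in ['e', 'a', 'd'] -> ['e', 'a', 'd']
'e': index 0 in ['e', 'a', 'd'] -> ['e', 'a', 'd']
'e': index 0 in ['e', 'a', 'd'] -> ['e', 'a', 'd']
'd': index 2 in ['e', 'a', 'd'] -> ['d', 'e', 'a']
'a': index 2 in ['d', 'e', 'a'] -> ['a', 'd', 'e']
'a': index 0 in ['a', 'd', 'e'] -> ['a', 'd', 'e']
'e': index 2 in ['a', 'd', 'e'] -> ['e', 'a', 'd']
'e': index 0 in ['e', 'a', 'd'] -> ['e', 'a', 'd']
'd': index 2 in ['e', 'a', 'd'] -> ['d', 'e', 'a']


Output: [0, 2, 0, 0, 0, 2, 2, 0, 2, 0, 2]


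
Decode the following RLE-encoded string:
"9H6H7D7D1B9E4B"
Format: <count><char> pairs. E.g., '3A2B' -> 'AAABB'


Expanding each <count><char> pair:
  9H -> 'HHHHHHHHH'
  6H -> 'HHHHHH'
  7D -> 'DDDDDDD'
  7D -> 'DDDDDDD'
  1B -> 'B'
  9E -> 'EEEEEEEEE'
  4B -> 'BBBB'

Decoded = HHHHHHHHHHHHHHHDDDDDDDDDDDDDDBEEEEEEEEEBBBB


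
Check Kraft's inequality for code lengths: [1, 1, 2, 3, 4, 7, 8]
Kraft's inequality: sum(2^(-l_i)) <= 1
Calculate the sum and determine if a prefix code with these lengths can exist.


Sum = 2^(-1) + 2^(-1) + 2^(-2) + 2^(-3) + 2^(-4) + 2^(-7) + 2^(-8)
    = 0.5 + 0.5 + 0.25 + 0.125 + 0.0625 + 0.0078125 + 0.00390625
    = 371/256 = 1.44921875
Since 1.44921875 > 1, Kraft's inequality is NOT satisfied.
A prefix code with these lengths CANNOT exist.

Kraft sum = 1.44921875. Not satisfied.


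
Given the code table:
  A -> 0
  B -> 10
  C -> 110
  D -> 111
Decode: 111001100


Decoding:
111 -> D
0 -> A
0 -> A
110 -> C
0 -> A


Result: DAACA


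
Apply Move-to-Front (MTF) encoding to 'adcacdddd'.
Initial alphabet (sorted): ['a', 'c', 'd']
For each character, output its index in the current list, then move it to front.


MTF encoding:
'a': index 0 in ['a', 'c', 'd'] -> ['a', 'c', 'd']
'd': index 2 in ['a', 'c', 'd'] -> ['d', 'a', 'c']
'c': index 2 in ['d', 'a', 'c'] -> ['c', 'd', 'a']
'a': index 2 in ['c', 'd', 'a'] -> ['a', 'c', 'd']
'c': index 1 in ['a', 'c', 'd'] -> ['c', 'a', 'd']
'd': index 2 in ['c', 'a', 'd'] -> ['d', 'c', 'a']
'd': index 0 in ['d', 'c', 'a'] -> ['d', 'c', 'a']
'd': index 0 in ['d', 'c', 'a'] -> ['d', 'c', 'a']
'd': index 0 in ['d', 'c', 'a'] -> ['d', 'c', 'a']


Output: [0, 2, 2, 2, 1, 2, 0, 0, 0]


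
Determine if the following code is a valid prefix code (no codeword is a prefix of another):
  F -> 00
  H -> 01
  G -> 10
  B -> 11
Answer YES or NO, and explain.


Checking each pair (does one codeword prefix another?):
  F='00' vs H='01': no prefix
  F='00' vs G='10': no prefix
  F='00' vs B='11': no prefix
  H='01' vs F='00': no prefix
  H='01' vs G='10': no prefix
  H='01' vs B='11': no prefix
  G='10' vs F='00': no prefix
  G='10' vs H='01': no prefix
  G='10' vs B='11': no prefix
  B='11' vs F='00': no prefix
  B='11' vs H='01': no prefix
  B='11' vs G='10': no prefix
No violation found over all pairs.

YES -- this is a valid prefix code. No codeword is a prefix of any other codeword.


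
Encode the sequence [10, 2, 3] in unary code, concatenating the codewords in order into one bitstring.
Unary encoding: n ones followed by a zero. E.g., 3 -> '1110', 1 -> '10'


Encode each number as n ones followed by a terminating 0:
  10 -> 11111111110 (11 bits)
  2 -> 110 (3 bits)
  3 -> 1110 (4 bits)
Total length = 11 + 3 + 4 = 18 bits.

Unary([10, 2, 3]) = 111111111101101110 (18 bits)


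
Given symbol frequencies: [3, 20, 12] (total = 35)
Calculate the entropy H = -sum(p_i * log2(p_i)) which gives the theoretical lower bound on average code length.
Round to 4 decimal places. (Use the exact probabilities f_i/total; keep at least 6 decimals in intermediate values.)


Per-symbol terms -p_i * log2(p_i) with p_i = f_i/35:
  p = 3/35 = 0.085714: log2(p) = -3.544321, -p*log2(p) = 0.303799
  p = 20/35 = 0.571429: log2(p) = -0.807355, -p*log2(p) = 0.461346
  p = 12/35 = 0.342857: log2(p) = -1.544321, -p*log2(p) = 0.529481
H = 0.303799 + 0.461346 + 0.529481 = 1.294626

H = 1.2946 bits/symbol


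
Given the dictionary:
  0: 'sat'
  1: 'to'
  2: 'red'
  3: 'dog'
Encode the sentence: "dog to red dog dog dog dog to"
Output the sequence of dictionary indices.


Look up each word in the dictionary:
  'dog' -> 3
  'to' -> 1
  'red' -> 2
  'dog' -> 3
  'dog' -> 3
  'dog' -> 3
  'dog' -> 3
  'to' -> 1

Encoded: [3, 1, 2, 3, 3, 3, 3, 1]


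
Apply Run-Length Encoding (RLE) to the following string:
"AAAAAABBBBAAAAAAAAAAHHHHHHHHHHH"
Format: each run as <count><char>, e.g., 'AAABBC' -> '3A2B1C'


Scanning runs left to right:
  i=0: run of 'A' x 6 -> '6A'
  i=6: run of 'B' x 4 -> '4B'
  i=10: run of 'A' x 10 -> '10A'
  i=20: run of 'H' x 11 -> '11H'

RLE = 6A4B10A11H


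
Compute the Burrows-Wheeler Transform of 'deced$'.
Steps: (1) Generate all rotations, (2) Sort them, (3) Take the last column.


Rotations (sorted):
  0: $deced -> last char: d
  1: ced$de -> last char: e
  2: d$dece -> last char: e
  3: deced$ -> last char: $
  4: eced$d -> last char: d
  5: ed$dec -> last char: c


BWT = dee$dc


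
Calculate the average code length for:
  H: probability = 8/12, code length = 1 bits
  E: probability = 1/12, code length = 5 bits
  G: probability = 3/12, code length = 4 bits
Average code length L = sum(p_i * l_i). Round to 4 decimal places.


Weighted contributions p_i * l_i:
  H: (8/12) * 1 = 8/12
  E: (1/12) * 5 = 5/12
  G: (3/12) * 4 = 12/12
Sum = (8 + 5 + 12)/12 = 25/12

L = 25/12 = 2.0833 bits/symbol


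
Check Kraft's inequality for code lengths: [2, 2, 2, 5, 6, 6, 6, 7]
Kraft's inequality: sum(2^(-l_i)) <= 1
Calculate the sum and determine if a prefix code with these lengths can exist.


Sum = 2^(-2) + 2^(-2) + 2^(-2) + 2^(-5) + 2^(-6) + 2^(-6) + 2^(-6) + 2^(-7)
    = 0.25 + 0.25 + 0.25 + 0.03125 + 0.015625 + 0.015625 + 0.015625 + 0.0078125
    = 107/128 = 0.8359375
Since 0.8359375 <= 1, Kraft's inequality IS satisfied.
A prefix code with these lengths CAN exist.

Kraft sum = 0.8359375. Satisfied.


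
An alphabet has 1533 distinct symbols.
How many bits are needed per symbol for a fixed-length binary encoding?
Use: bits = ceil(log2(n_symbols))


log2(1533) = 10.5821
Bracket: 2^10 = 1024 < 1533 <= 2^11 = 2048
So ceil(log2(1533)) = 11

bits = ceil(log2(1533)) = ceil(10.5821) = 11 bits


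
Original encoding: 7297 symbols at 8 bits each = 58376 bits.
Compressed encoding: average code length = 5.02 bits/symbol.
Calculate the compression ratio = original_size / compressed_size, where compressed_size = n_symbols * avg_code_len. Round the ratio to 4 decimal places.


original_size = n_symbols * orig_bits = 7297 * 8 = 58376 bits
compressed_size = n_symbols * avg_code_len = 7297 * 5.02 = 36630.94 bits
ratio = original_size / compressed_size = 58376 / 36630.94 = 1.5936

Compression ratio = 1.5936


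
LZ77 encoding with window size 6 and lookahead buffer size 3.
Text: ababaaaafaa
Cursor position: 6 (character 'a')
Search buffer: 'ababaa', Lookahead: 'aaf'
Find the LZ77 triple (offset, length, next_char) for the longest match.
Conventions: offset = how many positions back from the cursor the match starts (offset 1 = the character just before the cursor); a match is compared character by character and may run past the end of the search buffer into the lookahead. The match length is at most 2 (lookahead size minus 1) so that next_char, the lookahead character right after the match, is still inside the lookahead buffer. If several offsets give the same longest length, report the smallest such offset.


Try each offset into the search buffer:
  offset=1 (pos 5, char 'a'): match length 2
  offset=2 (pos 4, char 'a'): match length 2
  offset=3 (pos 3, char 'b'): match length 0
  offset=4 (pos 2, char 'a'): match length 1
  offset=5 (pos 1, char 'b'): match length 0
  offset=6 (pos 0, char 'a'): match length 1
Longest match has length 2, found at offsets 1, 2; take the smallest, offset 1.
next_char = character at position 6 + 2 = 8 -> 'f'

Best match: offset=1, length=2 (matching 'aa' starting at position 5)
LZ77 triple: (1, 2, 'f')


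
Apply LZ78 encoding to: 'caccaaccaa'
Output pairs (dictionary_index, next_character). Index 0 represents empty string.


LZ78 encoding steps:
Dictionary: {0: ''}
Step 1: w='' (idx 0), next='c' -> output (0, 'c'), add 'c' as idx 1
Step 2: w='' (idx 0), next='a' -> output (0, 'a'), add 'a' as idx 2
Step 3: w='c' (idx 1), next='c' -> output (1, 'c'), add 'cc' as idx 3
Step 4: w='a' (idx 2), next='a' -> output (2, 'a'), add 'aa' as idx 4
Step 5: w='cc' (idx 3), next='a' -> output (3, 'a'), add 'cca' as idx 5
Step 6: w='a' (idx 2), end of input -> output (2, '')


Encoded: [(0, 'c'), (0, 'a'), (1, 'c'), (2, 'a'), (3, 'a'), (2, '')]


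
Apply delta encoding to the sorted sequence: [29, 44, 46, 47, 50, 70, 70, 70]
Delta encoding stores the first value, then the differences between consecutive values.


First value: 29
Deltas:
  44 - 29 = 15
  46 - 44 = 2
  47 - 46 = 1
  50 - 47 = 3
  70 - 50 = 20
  70 - 70 = 0
  70 - 70 = 0


Delta encoded: [29, 15, 2, 1, 3, 20, 0, 0]


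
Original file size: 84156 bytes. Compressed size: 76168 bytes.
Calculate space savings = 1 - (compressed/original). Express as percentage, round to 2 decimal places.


ratio = compressed/original = 76168/84156 = 0.905081
savings = 1 - ratio = 1 - 0.905081 = 0.094919
as a percentage: 0.094919 * 100 = 9.49%

Space savings = 1 - 76168/84156 = 9.49%


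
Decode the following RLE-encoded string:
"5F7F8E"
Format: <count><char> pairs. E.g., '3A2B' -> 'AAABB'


Expanding each <count><char> pair:
  5F -> 'FFFFF'
  7F -> 'FFFFFFF'
  8E -> 'EEEEEEEE'

Decoded = FFFFFFFFFFFFEEEEEEEE


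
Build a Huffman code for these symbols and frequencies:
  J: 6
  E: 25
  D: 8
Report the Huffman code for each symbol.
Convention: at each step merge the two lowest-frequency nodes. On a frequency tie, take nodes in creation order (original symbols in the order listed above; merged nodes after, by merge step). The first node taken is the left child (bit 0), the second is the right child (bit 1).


Huffman tree construction:
Step 1: Merge J(6) + D(8) = 14
Step 2: Merge (J+D)(14) + E(25) = 39
Read each symbol's code off the tree from the root (left child = 0, right child = 1).

Codes:
  J: 00 (length 2)
  E: 1 (length 1)
  D: 01 (length 2)
Average code length: 53/39 = 1.3590 bits/symbol


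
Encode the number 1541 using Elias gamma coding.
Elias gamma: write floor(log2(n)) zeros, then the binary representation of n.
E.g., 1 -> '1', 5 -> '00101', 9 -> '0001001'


num_bits = floor(log2(1541)) + 1 = 11
leading_zeros = num_bits - 1 = 10
binary(1541) = 11000000101

Elias gamma(1541) = '0000000000' + '11000000101' = 000000000011000000101 (21 bits)


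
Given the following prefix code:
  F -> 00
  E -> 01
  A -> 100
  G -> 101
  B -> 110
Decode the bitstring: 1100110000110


Decoding step by step:
Bits 110 -> B
Bits 01 -> E
Bits 100 -> A
Bits 00 -> F
Bits 110 -> B


Decoded message: BEAFB


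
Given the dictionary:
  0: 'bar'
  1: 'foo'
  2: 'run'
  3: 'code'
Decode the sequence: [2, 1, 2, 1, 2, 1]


Look up each index in the dictionary:
  2 -> 'run'
  1 -> 'foo'
  2 -> 'run'
  1 -> 'foo'
  2 -> 'run'
  1 -> 'foo'

Decoded: "run foo run foo run foo"


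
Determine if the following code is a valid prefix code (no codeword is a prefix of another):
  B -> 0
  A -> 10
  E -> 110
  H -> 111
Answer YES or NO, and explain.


Checking each pair (does one codeword prefix another?):
  B='0' vs A='10': no prefix
  B='0' vs E='110': no prefix
  B='0' vs H='111': no prefix
  A='10' vs B='0': no prefix
  A='10' vs E='110': no prefix
  A='10' vs H='111': no prefix
  E='110' vs B='0': no prefix
  E='110' vs A='10': no prefix
  E='110' vs H='111': no prefix
  H='111' vs B='0': no prefix
  H='111' vs A='10': no prefix
  H='111' vs E='110': no prefix
No violation found over all pairs.

YES -- this is a valid prefix code. No codeword is a prefix of any other codeword.


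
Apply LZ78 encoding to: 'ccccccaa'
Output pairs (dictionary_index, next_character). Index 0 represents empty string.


LZ78 encoding steps:
Dictionary: {0: ''}
Step 1: w='' (idx 0), next='c' -> output (0, 'c'), add 'c' as idx 1
Step 2: w='c' (idx 1), next='c' -> output (1, 'c'), add 'cc' as idx 2
Step 3: w='cc' (idx 2), next='c' -> output (2, 'c'), add 'ccc' as idx 3
Step 4: w='' (idx 0), next='a' -> output (0, 'a'), add 'a' as idx 4
Step 5: w='a' (idx 4), end of input -> output (4, '')


Encoded: [(0, 'c'), (1, 'c'), (2, 'c'), (0, 'a'), (4, '')]


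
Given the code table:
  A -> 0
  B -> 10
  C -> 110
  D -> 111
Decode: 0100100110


Decoding:
0 -> A
10 -> B
0 -> A
10 -> B
0 -> A
110 -> C


Result: ABABAC


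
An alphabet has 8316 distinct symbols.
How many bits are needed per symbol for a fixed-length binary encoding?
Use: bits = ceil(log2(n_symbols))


log2(8316) = 13.0217
Bracket: 2^13 = 8192 < 8316 <= 2^14 = 16384
So ceil(log2(8316)) = 14

bits = ceil(log2(8316)) = ceil(13.0217) = 14 bits


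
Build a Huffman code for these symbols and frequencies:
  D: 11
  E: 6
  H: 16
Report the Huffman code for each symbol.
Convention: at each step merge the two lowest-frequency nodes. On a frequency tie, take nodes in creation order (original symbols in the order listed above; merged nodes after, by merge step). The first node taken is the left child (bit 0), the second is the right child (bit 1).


Huffman tree construction:
Step 1: Merge E(6) + D(11) = 17
Step 2: Merge H(16) + (E+D)(17) = 33
Read each symbol's code off the tree from the root (left child = 0, right child = 1).

Codes:
  D: 11 (length 2)
  E: 10 (length 2)
  H: 0 (length 1)
Average code length: 50/33 = 1.5152 bits/symbol


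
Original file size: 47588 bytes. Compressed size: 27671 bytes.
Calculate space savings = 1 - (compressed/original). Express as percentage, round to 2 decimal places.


ratio = compressed/original = 27671/47588 = 0.58147
savings = 1 - ratio = 1 - 0.58147 = 0.41853
as a percentage: 0.41853 * 100 = 41.85%

Space savings = 1 - 27671/47588 = 41.85%


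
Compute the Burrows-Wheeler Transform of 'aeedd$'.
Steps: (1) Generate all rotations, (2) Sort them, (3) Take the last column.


Rotations (sorted):
  0: $aeedd -> last char: d
  1: aeedd$ -> last char: $
  2: d$aeed -> last char: d
  3: dd$aee -> last char: e
  4: edd$ae -> last char: e
  5: eedd$a -> last char: a


BWT = d$deea


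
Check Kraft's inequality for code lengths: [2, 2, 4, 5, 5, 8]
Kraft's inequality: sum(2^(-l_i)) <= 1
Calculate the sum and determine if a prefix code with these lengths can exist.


Sum = 2^(-2) + 2^(-2) + 2^(-4) + 2^(-5) + 2^(-5) + 2^(-8)
    = 0.25 + 0.25 + 0.0625 + 0.03125 + 0.03125 + 0.00390625
    = 161/256 = 0.62890625
Since 0.62890625 <= 1, Kraft's inequality IS satisfied.
A prefix code with these lengths CAN exist.

Kraft sum = 0.62890625. Satisfied.


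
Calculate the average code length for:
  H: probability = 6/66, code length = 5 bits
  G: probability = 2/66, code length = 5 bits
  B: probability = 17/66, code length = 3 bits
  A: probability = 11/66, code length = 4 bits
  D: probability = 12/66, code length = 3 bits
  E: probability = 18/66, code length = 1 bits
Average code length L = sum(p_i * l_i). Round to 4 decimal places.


Weighted contributions p_i * l_i:
  H: (6/66) * 5 = 30/66
  G: (2/66) * 5 = 10/66
  B: (17/66) * 3 = 51/66
  A: (11/66) * 4 = 44/66
  D: (12/66) * 3 = 36/66
  E: (18/66) * 1 = 18/66
Sum = (30 + 10 + 51 + 44 + 36 + 18)/66 = 189/66

L = 189/66 = 2.8636 bits/symbol


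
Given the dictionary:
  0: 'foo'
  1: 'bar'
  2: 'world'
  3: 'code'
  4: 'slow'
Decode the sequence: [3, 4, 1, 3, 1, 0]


Look up each index in the dictionary:
  3 -> 'code'
  4 -> 'slow'
  1 -> 'bar'
  3 -> 'code'
  1 -> 'bar'
  0 -> 'foo'

Decoded: "code slow bar code bar foo"


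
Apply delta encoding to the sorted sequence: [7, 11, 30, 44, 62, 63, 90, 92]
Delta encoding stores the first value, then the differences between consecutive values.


First value: 7
Deltas:
  11 - 7 = 4
  30 - 11 = 19
  44 - 30 = 14
  62 - 44 = 18
  63 - 62 = 1
  90 - 63 = 27
  92 - 90 = 2


Delta encoded: [7, 4, 19, 14, 18, 1, 27, 2]


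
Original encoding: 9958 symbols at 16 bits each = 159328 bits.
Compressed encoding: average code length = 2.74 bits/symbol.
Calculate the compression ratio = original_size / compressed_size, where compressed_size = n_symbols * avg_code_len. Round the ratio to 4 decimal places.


original_size = n_symbols * orig_bits = 9958 * 16 = 159328 bits
compressed_size = n_symbols * avg_code_len = 9958 * 2.74 = 27284.92 bits
ratio = original_size / compressed_size = 159328 / 27284.92 = 5.8394

Compression ratio = 5.8394


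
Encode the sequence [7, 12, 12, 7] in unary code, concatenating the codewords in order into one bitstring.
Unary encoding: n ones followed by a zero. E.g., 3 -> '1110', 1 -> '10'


Encode each number as n ones followed by a terminating 0:
  7 -> 11111110 (8 bits)
  12 -> 1111111111110 (13 bits)
  12 -> 1111111111110 (13 bits)
  7 -> 11111110 (8 bits)
Total length = 8 + 13 + 13 + 8 = 42 bits.

Unary([7, 12, 12, 7]) = 111111101111111111110111111111111011111110 (42 bits)


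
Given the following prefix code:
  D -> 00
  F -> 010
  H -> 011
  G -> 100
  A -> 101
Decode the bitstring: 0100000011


Decoding step by step:
Bits 010 -> F
Bits 00 -> D
Bits 00 -> D
Bits 011 -> H


Decoded message: FDDH


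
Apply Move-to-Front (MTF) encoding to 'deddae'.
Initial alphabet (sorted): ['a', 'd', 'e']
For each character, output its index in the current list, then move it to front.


MTF encoding:
'd': index 1 in ['a', 'd', 'e'] -> ['d', 'a', 'e']
'e': index 2 in ['d', 'a', 'e'] -> ['e', 'd', 'a']
'd': index 1 in ['e', 'd', 'a'] -> ['d', 'e', 'a']
'd': index 0 in ['d', 'e', 'a'] -> ['d', 'e', 'a']
'a': index 2 in ['d', 'e', 'a'] -> ['a', 'd', 'e']
'e': index 2 in ['a', 'd', 'e'] -> ['e', 'a', 'd']


Output: [1, 2, 1, 0, 2, 2]


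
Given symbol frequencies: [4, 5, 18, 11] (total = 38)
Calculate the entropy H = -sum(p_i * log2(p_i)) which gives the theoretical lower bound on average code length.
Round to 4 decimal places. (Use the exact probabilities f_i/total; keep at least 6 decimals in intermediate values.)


Per-symbol terms -p_i * log2(p_i) with p_i = f_i/38:
  p = 4/38 = 0.105263: log2(p) = -3.247928, -p*log2(p) = 0.341887
  p = 5/38 = 0.131579: log2(p) = -2.925999, -p*log2(p) = 0.385000
  p = 18/38 = 0.473684: log2(p) = -1.078003, -p*log2(p) = 0.510633
  p = 11/38 = 0.289474: log2(p) = -1.788496, -p*log2(p) = 0.517722
H = 0.341887 + 0.385000 + 0.510633 + 0.517722 = 1.755242

H = 1.7552 bits/symbol


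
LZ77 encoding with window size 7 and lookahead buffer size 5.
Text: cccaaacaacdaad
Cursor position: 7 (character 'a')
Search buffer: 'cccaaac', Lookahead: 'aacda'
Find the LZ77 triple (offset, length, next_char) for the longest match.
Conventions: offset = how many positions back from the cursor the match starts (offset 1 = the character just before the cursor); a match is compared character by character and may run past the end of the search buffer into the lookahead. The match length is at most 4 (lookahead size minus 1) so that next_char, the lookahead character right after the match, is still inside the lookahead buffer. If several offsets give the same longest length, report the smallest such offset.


Try each offset into the search buffer:
  offset=1 (pos 6, char 'c'): match length 0
  offset=2 (pos 5, char 'a'): match length 1
  offset=3 (pos 4, char 'a'): match length 3
  offset=4 (pos 3, char 'a'): match length 2
  offset=5 (pos 2, char 'c'): match length 0
  offset=6 (pos 1, char 'c'): match length 0
  offset=7 (pos 0, char 'c'): match length 0
Longest match has length 3 at offset 3.
next_char = character at position 7 + 3 = 10 -> 'd'

Best match: offset=3, length=3 (matching 'aac' starting at position 4)
LZ77 triple: (3, 3, 'd')


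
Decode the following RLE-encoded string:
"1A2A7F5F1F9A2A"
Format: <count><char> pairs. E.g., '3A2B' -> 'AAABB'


Expanding each <count><char> pair:
  1A -> 'A'
  2A -> 'AA'
  7F -> 'FFFFFFF'
  5F -> 'FFFFF'
  1F -> 'F'
  9A -> 'AAAAAAAAA'
  2A -> 'AA'

Decoded = AAAFFFFFFFFFFFFFAAAAAAAAAAA


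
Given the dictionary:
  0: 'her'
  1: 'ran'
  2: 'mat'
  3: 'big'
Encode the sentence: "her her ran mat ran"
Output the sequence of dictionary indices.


Look up each word in the dictionary:
  'her' -> 0
  'her' -> 0
  'ran' -> 1
  'mat' -> 2
  'ran' -> 1

Encoded: [0, 0, 1, 2, 1]


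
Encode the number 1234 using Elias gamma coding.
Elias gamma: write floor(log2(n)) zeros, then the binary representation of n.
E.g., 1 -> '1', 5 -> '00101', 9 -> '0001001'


num_bits = floor(log2(1234)) + 1 = 11
leading_zeros = num_bits - 1 = 10
binary(1234) = 10011010010

Elias gamma(1234) = '0000000000' + '10011010010' = 000000000010011010010 (21 bits)


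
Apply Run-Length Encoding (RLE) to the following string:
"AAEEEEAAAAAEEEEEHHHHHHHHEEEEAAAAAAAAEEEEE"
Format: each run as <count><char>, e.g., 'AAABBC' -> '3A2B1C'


Scanning runs left to right:
  i=0: run of 'A' x 2 -> '2A'
  i=2: run of 'E' x 4 -> '4E'
  i=6: run of 'A' x 5 -> '5A'
  i=11: run of 'E' x 5 -> '5E'
  i=16: run of 'H' x 8 -> '8H'
  i=24: run of 'E' x 4 -> '4E'
  i=28: run of 'A' x 8 -> '8A'
  i=36: run of 'E' x 5 -> '5E'

RLE = 2A4E5A5E8H4E8A5E


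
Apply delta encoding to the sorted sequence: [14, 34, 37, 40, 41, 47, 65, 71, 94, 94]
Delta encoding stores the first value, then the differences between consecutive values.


First value: 14
Deltas:
  34 - 14 = 20
  37 - 34 = 3
  40 - 37 = 3
  41 - 40 = 1
  47 - 41 = 6
  65 - 47 = 18
  71 - 65 = 6
  94 - 71 = 23
  94 - 94 = 0


Delta encoded: [14, 20, 3, 3, 1, 6, 18, 6, 23, 0]


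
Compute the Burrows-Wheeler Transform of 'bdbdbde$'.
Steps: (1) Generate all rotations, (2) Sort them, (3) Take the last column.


Rotations (sorted):
  0: $bdbdbde -> last char: e
  1: bdbdbde$ -> last char: $
  2: bdbde$bd -> last char: d
  3: bde$bdbd -> last char: d
  4: dbdbde$b -> last char: b
  5: dbde$bdb -> last char: b
  6: de$bdbdb -> last char: b
  7: e$bdbdbd -> last char: d


BWT = e$ddbbbd


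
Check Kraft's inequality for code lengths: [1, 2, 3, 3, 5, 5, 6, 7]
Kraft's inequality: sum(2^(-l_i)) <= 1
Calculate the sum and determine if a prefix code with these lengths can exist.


Sum = 2^(-1) + 2^(-2) + 2^(-3) + 2^(-3) + 2^(-5) + 2^(-5) + 2^(-6) + 2^(-7)
    = 0.5 + 0.25 + 0.125 + 0.125 + 0.03125 + 0.03125 + 0.015625 + 0.0078125
    = 139/128 = 1.0859375
Since 1.0859375 > 1, Kraft's inequality is NOT satisfied.
A prefix code with these lengths CANNOT exist.

Kraft sum = 1.0859375. Not satisfied.


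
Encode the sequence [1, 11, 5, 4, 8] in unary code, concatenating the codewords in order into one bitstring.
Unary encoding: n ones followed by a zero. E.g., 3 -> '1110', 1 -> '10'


Encode each number as n ones followed by a terminating 0:
  1 -> 10 (2 bits)
  11 -> 111111111110 (12 bits)
  5 -> 111110 (6 bits)
  4 -> 11110 (5 bits)
  8 -> 111111110 (9 bits)
Total length = 2 + 12 + 6 + 5 + 9 = 34 bits.

Unary([1, 11, 5, 4, 8]) = 1011111111111011111011110111111110 (34 bits)


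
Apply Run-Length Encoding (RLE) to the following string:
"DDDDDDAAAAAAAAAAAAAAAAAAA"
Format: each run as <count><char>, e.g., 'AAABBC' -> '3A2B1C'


Scanning runs left to right:
  i=0: run of 'D' x 6 -> '6D'
  i=6: run of 'A' x 19 -> '19A'

RLE = 6D19A


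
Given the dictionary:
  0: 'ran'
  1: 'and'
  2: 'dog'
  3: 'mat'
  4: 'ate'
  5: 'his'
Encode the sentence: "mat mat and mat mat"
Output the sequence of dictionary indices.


Look up each word in the dictionary:
  'mat' -> 3
  'mat' -> 3
  'and' -> 1
  'mat' -> 3
  'mat' -> 3

Encoded: [3, 3, 1, 3, 3]


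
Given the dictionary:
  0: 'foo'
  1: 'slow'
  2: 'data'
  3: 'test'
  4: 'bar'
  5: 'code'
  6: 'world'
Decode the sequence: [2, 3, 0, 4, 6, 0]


Look up each index in the dictionary:
  2 -> 'data'
  3 -> 'test'
  0 -> 'foo'
  4 -> 'bar'
  6 -> 'world'
  0 -> 'foo'

Decoded: "data test foo bar world foo"


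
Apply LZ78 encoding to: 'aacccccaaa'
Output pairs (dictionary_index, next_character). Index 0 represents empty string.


LZ78 encoding steps:
Dictionary: {0: ''}
Step 1: w='' (idx 0), next='a' -> output (0, 'a'), add 'a' as idx 1
Step 2: w='a' (idx 1), next='c' -> output (1, 'c'), add 'ac' as idx 2
Step 3: w='' (idx 0), next='c' -> output (0, 'c'), add 'c' as idx 3
Step 4: w='c' (idx 3), next='c' -> output (3, 'c'), add 'cc' as idx 4
Step 5: w='c' (idx 3), next='a' -> output (3, 'a'), add 'ca' as idx 5
Step 6: w='a' (idx 1), next='a' -> output (1, 'a'), add 'aa' as idx 6


Encoded: [(0, 'a'), (1, 'c'), (0, 'c'), (3, 'c'), (3, 'a'), (1, 'a')]


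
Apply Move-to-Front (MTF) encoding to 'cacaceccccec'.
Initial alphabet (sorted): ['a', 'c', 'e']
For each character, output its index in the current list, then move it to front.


MTF encoding:
'c': index 1 in ['a', 'c', 'e'] -> ['c', 'a', 'e']
'a': index 1 in ['c', 'a', 'e'] -> ['a', 'c', 'e']
'c': index 1 in ['a', 'c', 'e'] -> ['c', 'a', 'e']
'a': index 1 in ['c', 'a', 'e'] -> ['a', 'c', 'e']
'c': index 1 in ['a', 'c', 'e'] -> ['c', 'a', 'e']
'e': index 2 in ['c', 'a', 'e'] -> ['e', 'c', 'a']
'c': index 1 in ['e', 'c', 'a'] -> ['c', 'e', 'a']
'c': index 0 in ['c', 'e', 'a'] -> ['c', 'e', 'a']
'c': index 0 in ['c', 'e', 'a'] -> ['c', 'e', 'a']
'c': index 0 in ['c', 'e', 'a'] -> ['c', 'e', 'a']
'e': index 1 in ['c', 'e', 'a'] -> ['e', 'c', 'a']
'c': index 1 in ['e', 'c', 'a'] -> ['c', 'e', 'a']


Output: [1, 1, 1, 1, 1, 2, 1, 0, 0, 0, 1, 1]


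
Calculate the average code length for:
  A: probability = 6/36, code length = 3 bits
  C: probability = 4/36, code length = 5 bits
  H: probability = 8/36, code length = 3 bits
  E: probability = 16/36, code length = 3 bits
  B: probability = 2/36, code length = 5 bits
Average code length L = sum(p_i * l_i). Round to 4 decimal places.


Weighted contributions p_i * l_i:
  A: (6/36) * 3 = 18/36
  C: (4/36) * 5 = 20/36
  H: (8/36) * 3 = 24/36
  E: (16/36) * 3 = 48/36
  B: (2/36) * 5 = 10/36
Sum = (18 + 20 + 24 + 48 + 10)/36 = 120/36

L = 120/36 = 3.3333 bits/symbol


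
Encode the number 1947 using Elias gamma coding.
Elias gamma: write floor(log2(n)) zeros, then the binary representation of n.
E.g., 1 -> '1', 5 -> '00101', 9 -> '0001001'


num_bits = floor(log2(1947)) + 1 = 11
leading_zeros = num_bits - 1 = 10
binary(1947) = 11110011011

Elias gamma(1947) = '0000000000' + '11110011011' = 000000000011110011011 (21 bits)


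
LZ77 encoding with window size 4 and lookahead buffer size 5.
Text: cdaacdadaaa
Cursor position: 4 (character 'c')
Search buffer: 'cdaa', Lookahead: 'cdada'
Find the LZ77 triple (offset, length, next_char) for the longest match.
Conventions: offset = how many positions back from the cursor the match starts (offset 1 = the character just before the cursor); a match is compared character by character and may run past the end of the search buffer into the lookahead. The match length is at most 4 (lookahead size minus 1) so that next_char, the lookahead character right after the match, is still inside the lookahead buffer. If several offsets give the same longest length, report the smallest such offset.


Try each offset into the search buffer:
  offset=1 (pos 3, char 'a'): match length 0
  offset=2 (pos 2, char 'a'): match length 0
  offset=3 (pos 1, char 'd'): match length 0
  offset=4 (pos 0, char 'c'): match length 3
Longest match has length 3 at offset 4.
next_char = character at position 4 + 3 = 7 -> 'd'

Best match: offset=4, length=3 (matching 'cda' starting at position 0)
LZ77 triple: (4, 3, 'd')


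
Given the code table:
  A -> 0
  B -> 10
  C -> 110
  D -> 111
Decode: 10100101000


Decoding:
10 -> B
10 -> B
0 -> A
10 -> B
10 -> B
0 -> A
0 -> A


Result: BBABBAA


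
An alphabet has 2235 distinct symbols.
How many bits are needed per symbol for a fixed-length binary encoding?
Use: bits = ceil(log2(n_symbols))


log2(2235) = 11.1261
Bracket: 2^11 = 2048 < 2235 <= 2^12 = 4096
So ceil(log2(2235)) = 12

bits = ceil(log2(2235)) = ceil(11.1261) = 12 bits


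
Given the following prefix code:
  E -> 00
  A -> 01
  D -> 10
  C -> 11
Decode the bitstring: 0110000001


Decoding step by step:
Bits 01 -> A
Bits 10 -> D
Bits 00 -> E
Bits 00 -> E
Bits 01 -> A


Decoded message: ADEEA


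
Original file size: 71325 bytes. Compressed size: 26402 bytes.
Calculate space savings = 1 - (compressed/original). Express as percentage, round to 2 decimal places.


ratio = compressed/original = 26402/71325 = 0.370165
savings = 1 - ratio = 1 - 0.370165 = 0.629835
as a percentage: 0.629835 * 100 = 62.98%

Space savings = 1 - 26402/71325 = 62.98%


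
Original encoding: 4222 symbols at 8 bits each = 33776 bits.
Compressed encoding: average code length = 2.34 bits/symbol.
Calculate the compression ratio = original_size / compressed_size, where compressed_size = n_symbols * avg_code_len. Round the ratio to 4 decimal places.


original_size = n_symbols * orig_bits = 4222 * 8 = 33776 bits
compressed_size = n_symbols * avg_code_len = 4222 * 2.34 = 9879.48 bits
ratio = original_size / compressed_size = 33776 / 9879.48 = 3.4188

Compression ratio = 3.4188


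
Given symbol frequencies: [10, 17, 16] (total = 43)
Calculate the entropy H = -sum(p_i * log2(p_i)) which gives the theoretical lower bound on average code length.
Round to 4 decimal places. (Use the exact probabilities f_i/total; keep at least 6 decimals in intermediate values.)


Per-symbol terms -p_i * log2(p_i) with p_i = f_i/43:
  p = 10/43 = 0.232558: log2(p) = -2.104337, -p*log2(p) = 0.489381
  p = 17/43 = 0.395349: log2(p) = -1.338802, -p*log2(p) = 0.529294
  p = 16/43 = 0.372093: log2(p) = -1.426265, -p*log2(p) = 0.530703
H = 0.489381 + 0.529294 + 0.530703 = 1.549378

H = 1.5494 bits/symbol


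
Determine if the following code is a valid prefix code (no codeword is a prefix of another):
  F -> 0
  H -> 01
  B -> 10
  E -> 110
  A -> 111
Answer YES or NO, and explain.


Checking each pair (does one codeword prefix another?):
  F='0' vs H='01': prefix -- VIOLATION

NO -- this is NOT a valid prefix code. F (0) is a prefix of H (01).


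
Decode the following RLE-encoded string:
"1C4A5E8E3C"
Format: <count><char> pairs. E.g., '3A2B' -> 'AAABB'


Expanding each <count><char> pair:
  1C -> 'C'
  4A -> 'AAAA'
  5E -> 'EEEEE'
  8E -> 'EEEEEEEE'
  3C -> 'CCC'

Decoded = CAAAAEEEEEEEEEEEEECCC


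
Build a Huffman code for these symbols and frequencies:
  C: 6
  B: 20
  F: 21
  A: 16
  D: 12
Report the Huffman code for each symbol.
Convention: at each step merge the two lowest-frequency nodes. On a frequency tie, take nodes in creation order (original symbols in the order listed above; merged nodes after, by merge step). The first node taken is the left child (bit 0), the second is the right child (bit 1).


Huffman tree construction:
Step 1: Merge C(6) + D(12) = 18
Step 2: Merge A(16) + (C+D)(18) = 34
Step 3: Merge B(20) + F(21) = 41
Step 4: Merge (A+(C+D))(34) + (B+F)(41) = 75
Read each symbol's code off the tree from the root (left child = 0, right child = 1).

Codes:
  C: 010 (length 3)
  B: 10 (length 2)
  F: 11 (length 2)
  A: 00 (length 2)
  D: 011 (length 3)
Average code length: 168/75 = 2.2400 bits/symbol
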